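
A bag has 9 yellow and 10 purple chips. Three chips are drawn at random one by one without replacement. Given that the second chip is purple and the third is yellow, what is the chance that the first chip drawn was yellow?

P(first=yellow and the second chip is purple and the third is yellow) = (9/19)·(10/18)·(8/17) = 40/323.
P(E) = Σ over first color = 40/323 + 45/323 = 5/19.
By Bayes, P(first=yellow | E) = 40/323 / 5/19 = 8/17 ≈ 0.4706.

8/17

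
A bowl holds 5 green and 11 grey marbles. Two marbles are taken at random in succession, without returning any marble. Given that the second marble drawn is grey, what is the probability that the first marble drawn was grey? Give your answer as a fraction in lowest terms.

P(first=grey and the second marble drawn is grey) = (11/16)·(10/15) = 11/24.
P(the second marble drawn is grey) = Σ over first color = 11/48 + 11/24 = 11/16.
By Bayes, P(first=grey | the second marble drawn is grey) = 11/24 / 11/16 = 2/3 ≈ 0.6667.

2/3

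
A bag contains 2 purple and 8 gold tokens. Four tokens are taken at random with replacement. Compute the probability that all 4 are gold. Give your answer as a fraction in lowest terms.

256/625

Multiply the conditional probability of each draw in order, with replacement (the composition resets each draw).
P = (8/10) · (8/10) · (8/10) · (8/10) = 256/625 ≈ 0.4096.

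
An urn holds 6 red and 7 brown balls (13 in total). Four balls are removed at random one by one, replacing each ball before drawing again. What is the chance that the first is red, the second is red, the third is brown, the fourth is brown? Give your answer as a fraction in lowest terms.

1764/28561

Multiply the conditional probability of each draw in order, with replacement (the composition resets each draw).
P = (6/13) · (6/13) · (7/13) · (7/13) = 1764/28561 ≈ 0.0618.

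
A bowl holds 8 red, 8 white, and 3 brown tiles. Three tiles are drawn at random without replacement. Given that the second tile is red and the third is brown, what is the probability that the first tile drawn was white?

8/17

P(first=white and the second tile is red and the third is brown) = (8/19)·(8/18)·(3/17) = 32/969.
P(E) = Σ over first color = 28/969 + 32/969 + 8/969 = 4/57.
By Bayes, P(first=white | E) = 32/969 / 4/57 = 8/17 ≈ 0.4706.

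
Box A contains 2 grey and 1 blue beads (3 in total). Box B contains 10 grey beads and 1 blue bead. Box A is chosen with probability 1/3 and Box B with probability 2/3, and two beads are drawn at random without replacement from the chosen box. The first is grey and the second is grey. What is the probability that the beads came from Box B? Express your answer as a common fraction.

54/65

P(E | Box A) = 1/3; P(E | Box B) = 9/11.
P(E) = 1/3·1/3 + 2/3·9/11 = 65/99.
By Bayes' rule, P(Box B | E) = 6/11 / 65/99 = 54/65 ≈ 0.8308.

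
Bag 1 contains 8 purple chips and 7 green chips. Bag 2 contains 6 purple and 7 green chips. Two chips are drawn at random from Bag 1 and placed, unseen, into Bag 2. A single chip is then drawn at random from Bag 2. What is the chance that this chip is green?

119/225

Condition on how many of the transferred chips are green (from Bag 1: 7 green of 15; then Bag 2 has 15 total).
  0 green: C(7,0)C(8,2)/C(15,2) = 4/15; then P = 7/15
  1 green: C(7,1)C(8,1)/C(15,2) = 8/15; then P = 8/15
  2 green: C(7,2)C(8,0)/C(15,2) = 1/5; then P = 9/15
P(green from Bag 2) = 119/225 ≈ 0.5289.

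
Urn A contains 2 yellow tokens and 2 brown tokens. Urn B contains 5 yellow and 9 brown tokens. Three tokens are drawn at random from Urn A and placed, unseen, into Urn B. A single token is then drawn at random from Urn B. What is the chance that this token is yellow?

13/34

Condition on how many of the transferred tokens are yellow (from Urn A: 2 yellow of 4; then Urn B has 17 total).
  1 yellow: C(2,1)C(2,2)/C(4,3) = 1/2; then P = 6/17
  2 yellow: C(2,2)C(2,1)/C(4,3) = 1/2; then P = 7/17
P(yellow from Urn B) = 13/34 ≈ 0.3824.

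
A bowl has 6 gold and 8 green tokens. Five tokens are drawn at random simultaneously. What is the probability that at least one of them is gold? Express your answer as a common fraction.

Use the complement: P(at least one gold) = 1 − P(no gold).
P(none) = C(8,5)/C(14,5) = 56/2002.
So P = 1 − 56/2002 = 139/143 ≈ 0.9720.

139/143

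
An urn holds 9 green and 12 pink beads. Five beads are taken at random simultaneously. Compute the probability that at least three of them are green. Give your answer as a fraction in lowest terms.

6/17

Sum the hypergeometric tail for j = 3,…,5 green beads.
Favorable = C(9,3)·C(12,2) + C(9,4)·C(12,1) + C(9,5)·C(12,0) = 7182; total = C(21,5) = 20349.
P = 7182/20349 = 6/17 ≈ 0.3529.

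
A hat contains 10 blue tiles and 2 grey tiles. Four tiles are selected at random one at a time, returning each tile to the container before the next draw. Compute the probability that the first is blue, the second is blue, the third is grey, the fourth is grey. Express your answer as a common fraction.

25/1296

Multiply the conditional probability of each draw in order, with replacement (the composition resets each draw).
P = (10/12) · (10/12) · (2/12) · (2/12) = 25/1296 ≈ 0.0193.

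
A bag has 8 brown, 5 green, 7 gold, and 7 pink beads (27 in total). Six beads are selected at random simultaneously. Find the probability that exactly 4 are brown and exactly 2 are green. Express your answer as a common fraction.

70/29601

Unordered draws without replacement: count favorable combinations over C(27,6).
Favorable = C(8,4) · C(5,2) · C(7,0) · C(7,0) = 700; total = C(27,6) = 296010.
P = 700/296010 = 70/29601 ≈ 0.0024.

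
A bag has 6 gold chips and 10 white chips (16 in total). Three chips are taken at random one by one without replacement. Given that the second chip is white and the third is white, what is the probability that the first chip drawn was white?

4/7

P(first=white and the second chip is white and the third is white) = (10/16)·(9/15)·(8/14) = 3/14.
P(E) = Σ over first color = 9/56 + 3/14 = 3/8.
By Bayes, P(first=white | E) = 3/14 / 3/8 = 4/7 ≈ 0.5714.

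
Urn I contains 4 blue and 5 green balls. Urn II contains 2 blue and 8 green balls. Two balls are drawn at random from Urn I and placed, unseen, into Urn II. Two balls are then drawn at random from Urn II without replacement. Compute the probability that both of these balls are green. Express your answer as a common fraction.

223/396

Condition on how many of the transferred balls are green (from Urn I: 5 green of 9; then Urn II has 12 total).
  0 green: C(5,0)C(4,2)/C(9,2) = 1/6; then P = C(8,2)/C(12,2) = 14/33
  1 green: C(5,1)C(4,1)/C(9,2) = 5/9; then P = C(9,2)/C(12,2) = 6/11
  2 green: C(5,2)C(4,0)/C(9,2) = 5/18; then P = C(10,2)/C(12,2) = 15/22
P(both green) = 223/396 ≈ 0.5631.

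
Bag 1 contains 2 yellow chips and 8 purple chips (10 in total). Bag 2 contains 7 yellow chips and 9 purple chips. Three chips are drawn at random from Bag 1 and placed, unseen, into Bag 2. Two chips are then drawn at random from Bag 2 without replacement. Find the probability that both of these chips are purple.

892/2565

Condition on how many of the transferred chips are purple (from Bag 1: 8 purple of 10; then Bag 2 has 19 total).
  1 purple: C(8,1)C(2,2)/C(10,3) = 1/15; then P = C(10,2)/C(19,2) = 5/19
  2 purple: C(8,2)C(2,1)/C(10,3) = 7/15; then P = C(11,2)/C(19,2) = 55/171
  3 purple: C(8,3)C(2,0)/C(10,3) = 7/15; then P = C(12,2)/C(19,2) = 22/57
P(both purple) = 892/2565 ≈ 0.3478.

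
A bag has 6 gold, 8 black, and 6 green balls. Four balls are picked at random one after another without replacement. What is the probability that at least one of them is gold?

Use the complement: P(at least one gold) = 1 − P(no gold).
P(none) = C(14,4)/C(20,4) = 1001/4845.
So P = 1 − 1001/4845 = 3844/4845 ≈ 0.7934.

3844/4845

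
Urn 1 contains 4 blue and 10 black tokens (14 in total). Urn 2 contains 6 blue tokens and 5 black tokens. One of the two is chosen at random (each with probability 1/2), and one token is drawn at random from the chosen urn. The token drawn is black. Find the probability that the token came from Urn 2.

7/18

P(black | Urn 1) = 5/7; P(black | Urn 2) = 5/11.
P(black) = 1/2·5/7 + 1/2·5/11 = 45/77.
By Bayes' rule, P(Urn 2 | black) = 5/22 / 45/77 = 7/18 ≈ 0.3889.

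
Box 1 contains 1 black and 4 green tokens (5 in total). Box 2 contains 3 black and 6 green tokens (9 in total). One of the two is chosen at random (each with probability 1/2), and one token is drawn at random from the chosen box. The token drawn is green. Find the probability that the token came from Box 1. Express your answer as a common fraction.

6/11

P(green | Box 1) = 4/5; P(green | Box 2) = 2/3.
P(green) = 1/2·4/5 + 1/2·2/3 = 11/15.
By Bayes' rule, P(Box 1 | green) = 2/5 / 11/15 = 6/11 ≈ 0.5455.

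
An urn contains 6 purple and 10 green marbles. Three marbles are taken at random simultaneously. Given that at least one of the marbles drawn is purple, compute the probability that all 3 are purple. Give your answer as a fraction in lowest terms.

P(all 3 purple) = C(6,3)/C(16,3) = 1/28; P(at least one purple) = 1 − C(10,3)/C(16,3) = 11/14.
Since 'all 3 purple' ⊆ 'at least one purple', P(all 3 | at least one) = 1/28 / 11/14 = 1/22 ≈ 0.0455.

1/22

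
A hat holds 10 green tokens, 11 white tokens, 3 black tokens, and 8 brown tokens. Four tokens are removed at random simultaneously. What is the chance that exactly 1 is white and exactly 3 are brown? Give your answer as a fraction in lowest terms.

77/4495

Unordered draws without replacement: count favorable combinations over C(32,4).
Favorable = C(10,0) · C(11,1) · C(3,0) · C(8,3) = 616; total = C(32,4) = 35960.
P = 616/35960 = 77/4495 ≈ 0.0171.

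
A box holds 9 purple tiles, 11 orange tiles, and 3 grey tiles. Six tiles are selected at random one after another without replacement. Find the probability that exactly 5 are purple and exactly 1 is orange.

6/437

Unordered draws without replacement: count favorable combinations over C(23,6).
Favorable = C(9,5) · C(11,1) · C(3,0) = 1386; total = C(23,6) = 100947.
P = 1386/100947 = 6/437 ≈ 0.0137.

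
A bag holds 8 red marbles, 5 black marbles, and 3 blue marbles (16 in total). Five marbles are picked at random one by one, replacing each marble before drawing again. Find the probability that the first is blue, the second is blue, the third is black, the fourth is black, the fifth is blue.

675/1048576

Multiply the conditional probability of each draw in order, with replacement (the composition resets each draw).
P = (3/16) · (3/16) · (5/16) · (5/16) · (3/16) = 675/1048576 ≈ 0.0006.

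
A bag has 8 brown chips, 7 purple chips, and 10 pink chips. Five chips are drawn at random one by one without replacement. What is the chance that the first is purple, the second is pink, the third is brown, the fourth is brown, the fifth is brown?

14/3795

Multiply the conditional probability of each draw in order, without replacement, so each draw removes one from its color and from the total.
P = (7/25) · (10/24) · (8/23) · (7/22) · (6/21) = 14/3795 ≈ 0.0037.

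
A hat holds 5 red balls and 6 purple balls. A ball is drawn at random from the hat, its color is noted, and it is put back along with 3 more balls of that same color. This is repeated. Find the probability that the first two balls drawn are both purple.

27/77

After a purple draw the hat holds 9 purple out of 14.
P = (6/11)·(9/14) = 27/77 ≈ 0.3506.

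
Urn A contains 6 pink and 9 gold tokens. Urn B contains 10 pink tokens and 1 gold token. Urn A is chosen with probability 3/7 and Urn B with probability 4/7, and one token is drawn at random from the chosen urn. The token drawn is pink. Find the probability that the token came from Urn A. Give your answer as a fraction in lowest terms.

P(pink | Urn A) = 2/5; P(pink | Urn B) = 10/11.
P(pink) = 3/7·2/5 + 4/7·10/11 = 38/55.
By Bayes' rule, P(Urn A | pink) = 6/35 / 38/55 = 33/133 ≈ 0.2481.

33/133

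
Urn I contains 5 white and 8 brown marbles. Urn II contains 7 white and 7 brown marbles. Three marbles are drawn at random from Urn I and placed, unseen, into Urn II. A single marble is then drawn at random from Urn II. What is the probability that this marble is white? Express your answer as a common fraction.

106/221

Condition on how many of the transferred marbles are white (from Urn I: 5 white of 13; then Urn II has 17 total).
  0 white: C(5,0)C(8,3)/C(13,3) = 28/143; then P = 7/17
  1 white: C(5,1)C(8,2)/C(13,3) = 70/143; then P = 8/17
  2 white: C(5,2)C(8,1)/C(13,3) = 40/143; then P = 9/17
  3 white: C(5,3)C(8,0)/C(13,3) = 5/143; then P = 10/17
P(white from Urn II) = 106/221 ≈ 0.4796.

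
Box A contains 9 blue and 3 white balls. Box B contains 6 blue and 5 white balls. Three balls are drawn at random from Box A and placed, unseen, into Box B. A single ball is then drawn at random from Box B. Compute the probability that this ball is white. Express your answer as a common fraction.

23/56

Condition on how many of the transferred balls are white (from Box A: 3 white of 12; then Box B has 14 total).
  0 white: C(3,0)C(9,3)/C(12,3) = 21/55; then P = 5/14
  1 white: C(3,1)C(9,2)/C(12,3) = 27/55; then P = 6/14
  2 white: C(3,2)C(9,1)/C(12,3) = 27/220; then P = 7/14
  3 white: C(3,3)C(9,0)/C(12,3) = 1/220; then P = 8/14
P(white from Box B) = 23/56 ≈ 0.4107.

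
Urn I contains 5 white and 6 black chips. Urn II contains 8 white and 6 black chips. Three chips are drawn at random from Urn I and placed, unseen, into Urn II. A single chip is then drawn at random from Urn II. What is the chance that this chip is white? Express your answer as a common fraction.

Condition on how many of the transferred chips are white (from Urn I: 5 white of 11; then Urn II has 17 total).
  0 white: C(5,0)C(6,3)/C(11,3) = 4/33; then P = 8/17
  1 white: C(5,1)C(6,2)/C(11,3) = 5/11; then P = 9/17
  2 white: C(5,2)C(6,1)/C(11,3) = 4/11; then P = 10/17
  3 white: C(5,3)C(6,0)/C(11,3) = 2/33; then P = 11/17
P(white from Urn II) = 103/187 ≈ 0.5508.

103/187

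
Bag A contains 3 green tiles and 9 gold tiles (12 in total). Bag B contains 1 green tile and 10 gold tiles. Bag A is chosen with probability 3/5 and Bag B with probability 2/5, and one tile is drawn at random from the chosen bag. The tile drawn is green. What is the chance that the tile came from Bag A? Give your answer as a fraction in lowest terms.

33/41

P(green | Bag A) = 1/4; P(green | Bag B) = 1/11.
P(green) = 3/5·1/4 + 2/5·1/11 = 41/220.
By Bayes' rule, P(Bag A | green) = 3/20 / 41/220 = 33/41 ≈ 0.8049.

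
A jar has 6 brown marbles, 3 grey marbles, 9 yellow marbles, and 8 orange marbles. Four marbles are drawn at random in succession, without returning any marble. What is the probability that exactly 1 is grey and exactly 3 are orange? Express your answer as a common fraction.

Unordered draws without replacement: count favorable combinations over C(26,4).
Favorable = C(6,0) · C(3,1) · C(9,0) · C(8,3) = 168; total = C(26,4) = 14950.
P = 168/14950 = 84/7475 ≈ 0.0112.

84/7475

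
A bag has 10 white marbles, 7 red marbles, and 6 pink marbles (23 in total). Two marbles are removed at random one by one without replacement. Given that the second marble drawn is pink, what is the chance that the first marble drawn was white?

P(first=white and the second marble drawn is pink) = (10/23)·(6/22) = 30/253.
P(the second marble drawn is pink) = Σ over first color = 30/253 + 21/253 + 15/253 = 6/23.
By Bayes, P(first=white | the second marble drawn is pink) = 30/253 / 6/23 = 5/11 ≈ 0.4545.

5/11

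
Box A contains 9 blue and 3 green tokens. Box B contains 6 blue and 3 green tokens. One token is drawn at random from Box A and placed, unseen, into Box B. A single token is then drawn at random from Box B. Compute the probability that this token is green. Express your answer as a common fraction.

13/40

Condition on how many of the transferred tokens are green (from Box A: 3 green of 12; then Box B has 10 total).
  0 green: C(3,0)C(9,1)/C(12,1) = 3/4; then P = 3/10
  1 green: C(3,1)C(9,0)/C(12,1) = 1/4; then P = 4/10
P(green from Box B) = 13/40 ≈ 0.3250.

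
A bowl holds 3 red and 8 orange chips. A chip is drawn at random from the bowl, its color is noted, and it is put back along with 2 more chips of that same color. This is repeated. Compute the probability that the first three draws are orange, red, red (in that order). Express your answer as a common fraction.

8/143

Track the composition after each reinforcement of +2.
P = (8/11) · (3/13) · (5/15) = 8/143 ≈ 0.0559.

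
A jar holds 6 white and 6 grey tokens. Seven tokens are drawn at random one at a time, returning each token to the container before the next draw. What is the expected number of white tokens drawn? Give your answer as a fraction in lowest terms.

7/2

By linearity of expectation, E[X] = Σ P(draw i is white); each independent draw has P(white) = 6/12.
E[X] = 7 · 6/12 = 7/2 ≈ 3.5000.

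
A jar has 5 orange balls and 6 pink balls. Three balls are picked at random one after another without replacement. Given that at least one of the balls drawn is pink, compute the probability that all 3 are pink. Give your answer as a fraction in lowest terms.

P(all 3 pink) = C(6,3)/C(11,3) = 4/33; P(at least one pink) = 1 − C(5,3)/C(11,3) = 31/33.
Since 'all 3 pink' ⊆ 'at least one pink', P(all 3 | at least one) = 4/33 / 31/33 = 4/31 ≈ 0.1290.

4/31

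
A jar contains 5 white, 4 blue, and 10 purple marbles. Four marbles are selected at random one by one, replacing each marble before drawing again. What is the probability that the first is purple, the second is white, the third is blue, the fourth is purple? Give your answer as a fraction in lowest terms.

2000/130321

Multiply the conditional probability of each draw in order, with replacement (the composition resets each draw).
P = (10/19) · (5/19) · (4/19) · (10/19) = 2000/130321 ≈ 0.0153.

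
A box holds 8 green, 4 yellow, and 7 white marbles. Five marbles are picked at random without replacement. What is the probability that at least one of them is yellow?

2875/3876

Use the complement: P(at least one yellow) = 1 − P(no yellow).
P(none) = C(15,5)/C(19,5) = 3003/11628.
So P = 1 − 3003/11628 = 2875/3876 ≈ 0.7417.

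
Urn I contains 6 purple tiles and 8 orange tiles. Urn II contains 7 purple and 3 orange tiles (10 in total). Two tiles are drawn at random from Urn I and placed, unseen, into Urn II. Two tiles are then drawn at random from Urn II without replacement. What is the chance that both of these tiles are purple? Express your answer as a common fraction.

412/1001

Condition on how many of the transferred tiles are purple (from Urn I: 6 purple of 14; then Urn II has 12 total).
  0 purple: C(6,0)C(8,2)/C(14,2) = 4/13; then P = C(7,2)/C(12,2) = 7/22
  1 purple: C(6,1)C(8,1)/C(14,2) = 48/91; then P = C(8,2)/C(12,2) = 14/33
  2 purple: C(6,2)C(8,0)/C(14,2) = 15/91; then P = C(9,2)/C(12,2) = 6/11
P(both purple) = 412/1001 ≈ 0.4116.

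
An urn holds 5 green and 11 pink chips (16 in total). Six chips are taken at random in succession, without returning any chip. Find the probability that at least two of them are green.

Sum the hypergeometric tail for j = 2,…,5 green chips.
Favorable = C(5,2)·C(11,4) + C(5,3)·C(11,3) + C(5,4)·C(11,2) + C(5,5)·C(11,1) = 5236; total = C(16,6) = 8008.
P = 5236/8008 = 17/26 ≈ 0.6538.

17/26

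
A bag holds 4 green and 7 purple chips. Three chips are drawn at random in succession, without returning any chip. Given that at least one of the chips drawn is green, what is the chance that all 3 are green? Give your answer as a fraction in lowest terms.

P(all 3 green) = C(4,3)/C(11,3) = 4/165; P(at least one green) = 1 − C(7,3)/C(11,3) = 26/33.
Since 'all 3 green' ⊆ 'at least one green', P(all 3 | at least one) = 4/165 / 26/33 = 2/65 ≈ 0.0308.

2/65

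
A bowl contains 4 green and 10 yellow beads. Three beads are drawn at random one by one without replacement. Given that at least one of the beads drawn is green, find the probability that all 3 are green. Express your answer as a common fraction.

P(all 3 green) = C(4,3)/C(14,3) = 1/91; P(at least one green) = 1 − C(10,3)/C(14,3) = 61/91.
Since 'all 3 green' ⊆ 'at least one green', P(all 3 | at least one) = 1/91 / 61/91 = 1/61 ≈ 0.0164.

1/61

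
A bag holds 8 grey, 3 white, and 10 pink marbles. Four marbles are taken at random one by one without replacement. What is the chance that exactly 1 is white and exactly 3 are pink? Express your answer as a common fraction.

Unordered draws without replacement: count favorable combinations over C(21,4).
Favorable = C(8,0) · C(3,1) · C(10,3) = 360; total = C(21,4) = 5985.
P = 360/5985 = 8/133 ≈ 0.0602.

8/133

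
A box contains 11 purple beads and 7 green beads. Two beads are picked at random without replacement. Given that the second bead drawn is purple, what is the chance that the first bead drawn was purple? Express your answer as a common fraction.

P(first=purple and the second bead drawn is purple) = (11/18)·(10/17) = 55/153.
P(the second bead drawn is purple) = Σ over first color = 55/153 + 77/306 = 11/18.
By Bayes, P(first=purple | the second bead drawn is purple) = 55/153 / 11/18 = 10/17 ≈ 0.5882.

10/17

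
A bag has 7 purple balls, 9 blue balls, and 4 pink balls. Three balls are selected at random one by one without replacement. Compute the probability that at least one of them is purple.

Use the complement: P(at least one purple) = 1 − P(no purple).
P(none) = C(13,3)/C(20,3) = 286/1140.
So P = 1 − 286/1140 = 427/570 ≈ 0.7491.

427/570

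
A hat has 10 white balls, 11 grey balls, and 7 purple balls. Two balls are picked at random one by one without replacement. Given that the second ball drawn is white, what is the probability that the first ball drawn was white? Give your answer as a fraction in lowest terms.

P(first=white and the second ball drawn is white) = (10/28)·(9/27) = 5/42.
P(the second ball drawn is white) = Σ over first color = 5/42 + 55/378 + 5/54 = 5/14.
By Bayes, P(first=white | the second ball drawn is white) = 5/42 / 5/14 = 1/3 ≈ 0.3333.

1/3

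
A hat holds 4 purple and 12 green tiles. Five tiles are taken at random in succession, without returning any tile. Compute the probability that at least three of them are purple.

Sum the hypergeometric tail for j = 3,…,4 purple tiles.
Favorable = C(4,3)·C(12,2) + C(4,4)·C(12,1) = 276; total = C(16,5) = 4368.
P = 276/4368 = 23/364 ≈ 0.0632.

23/364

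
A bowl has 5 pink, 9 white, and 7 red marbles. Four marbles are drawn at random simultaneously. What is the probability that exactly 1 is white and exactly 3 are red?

Unordered draws without replacement: count favorable combinations over C(21,4).
Favorable = C(5,0) · C(9,1) · C(7,3) = 315; total = C(21,4) = 5985.
P = 315/5985 = 1/19 ≈ 0.0526.

1/19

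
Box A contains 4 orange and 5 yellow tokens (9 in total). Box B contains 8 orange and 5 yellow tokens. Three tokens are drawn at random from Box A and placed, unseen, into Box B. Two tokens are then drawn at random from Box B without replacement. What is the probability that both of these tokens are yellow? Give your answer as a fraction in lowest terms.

23/144

Condition on how many of the transferred tokens are yellow (from Box A: 5 yellow of 9; then Box B has 16 total).
  0 yellow: C(5,0)C(4,3)/C(9,3) = 1/21; then P = C(5,2)/C(16,2) = 1/12
  1 yellow: C(5,1)C(4,2)/C(9,3) = 5/14; then P = C(6,2)/C(16,2) = 1/8
  2 yellow: C(5,2)C(4,1)/C(9,3) = 10/21; then P = C(7,2)/C(16,2) = 7/40
  3 yellow: C(5,3)C(4,0)/C(9,3) = 5/42; then P = C(8,2)/C(16,2) = 7/30
P(both yellow) = 23/144 ≈ 0.1597.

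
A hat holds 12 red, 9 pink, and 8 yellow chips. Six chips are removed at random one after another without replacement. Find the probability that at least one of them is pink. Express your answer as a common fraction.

Use the complement: P(at least one pink) = 1 − P(no pink).
P(none) = C(20,6)/C(29,6) = 38760/475020.
So P = 1 − 38760/475020 = 7271/7917 ≈ 0.9184.

7271/7917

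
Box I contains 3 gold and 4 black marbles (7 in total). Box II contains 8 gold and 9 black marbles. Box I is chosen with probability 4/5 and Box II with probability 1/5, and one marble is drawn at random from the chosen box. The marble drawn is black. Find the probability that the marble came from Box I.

P(black | Box I) = 4/7; P(black | Box II) = 9/17.
P(black) = 4/5·4/7 + 1/5·9/17 = 67/119.
By Bayes' rule, P(Box I | black) = 16/35 / 67/119 = 272/335 ≈ 0.8119.

272/335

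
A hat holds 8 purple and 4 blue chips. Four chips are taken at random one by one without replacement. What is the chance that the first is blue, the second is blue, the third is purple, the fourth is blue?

8/495

Multiply the conditional probability of each draw in order, without replacement, so each draw removes one from its color and from the total.
P = (4/12) · (3/11) · (8/10) · (2/9) = 8/495 ≈ 0.0162.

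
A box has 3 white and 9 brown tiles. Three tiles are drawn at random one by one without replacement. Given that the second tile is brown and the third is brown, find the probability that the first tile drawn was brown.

P(first=brown and the second tile is brown and the third is brown) = (9/12)·(8/11)·(7/10) = 21/55.
P(E) = Σ over first color = 9/55 + 21/55 = 6/11.
By Bayes, P(first=brown | E) = 21/55 / 6/11 = 7/10 ≈ 0.7000.

7/10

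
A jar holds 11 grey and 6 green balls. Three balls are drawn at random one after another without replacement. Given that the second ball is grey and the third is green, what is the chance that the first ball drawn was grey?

2/3

P(first=grey and the second ball is grey and the third is green) = (11/17)·(10/16)·(6/15) = 11/68.
P(E) = Σ over first color = 11/68 + 11/136 = 33/136.
By Bayes, P(first=grey | E) = 11/68 / 33/136 = 2/3 ≈ 0.6667.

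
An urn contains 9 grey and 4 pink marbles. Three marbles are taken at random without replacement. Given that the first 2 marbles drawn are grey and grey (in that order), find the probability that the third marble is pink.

4/11

After removing 2 grey, the urn has 4 pink out of 11 remaining.
P(third is pink | given) = 4/11 ≈ 0.3636.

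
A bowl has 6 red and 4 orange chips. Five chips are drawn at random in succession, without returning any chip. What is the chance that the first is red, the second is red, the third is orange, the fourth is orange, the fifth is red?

1/21

Multiply the conditional probability of each draw in order, without replacement, so each draw removes one from its color and from the total.
P = (6/10) · (5/9) · (4/8) · (3/7) · (4/6) = 1/21 ≈ 0.0476.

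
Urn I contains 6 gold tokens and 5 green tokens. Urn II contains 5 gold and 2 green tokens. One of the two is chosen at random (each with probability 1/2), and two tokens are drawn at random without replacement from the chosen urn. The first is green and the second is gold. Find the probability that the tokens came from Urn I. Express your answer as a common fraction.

P(E | Urn I) = 3/11; P(E | Urn II) = 5/21.
P(E) = 1/2·3/11 + 1/2·5/21 = 59/231.
By Bayes' rule, P(Urn I | E) = 3/22 / 59/231 = 63/118 ≈ 0.5339.

63/118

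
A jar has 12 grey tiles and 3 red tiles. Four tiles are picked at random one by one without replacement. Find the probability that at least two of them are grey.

Sum the hypergeometric tail for j = 2,…,4 grey tiles.
Favorable = C(12,2)·C(3,2) + C(12,3)·C(3,1) + C(12,4)·C(3,0) = 1353; total = C(15,4) = 1365.
P = 1353/1365 = 451/455 ≈ 0.9912.

451/455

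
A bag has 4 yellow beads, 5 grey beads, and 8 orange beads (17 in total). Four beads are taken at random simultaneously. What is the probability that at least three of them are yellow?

Sum the hypergeometric tail for j = 3,…,4 yellow beads.
Favorable = C(4,3)·C(13,1) + C(4,4)·C(13,0) = 53; total = C(17,4) = 2380.
P = 53/2380 = 53/2380 ≈ 0.0223.

53/2380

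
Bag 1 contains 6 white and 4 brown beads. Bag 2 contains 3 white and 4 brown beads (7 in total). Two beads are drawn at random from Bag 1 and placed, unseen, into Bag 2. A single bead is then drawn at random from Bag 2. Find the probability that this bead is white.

Condition on how many of the transferred beads are white (from Bag 1: 6 white of 10; then Bag 2 has 9 total).
  0 white: C(6,0)C(4,2)/C(10,2) = 2/15; then P = 3/9
  1 white: C(6,1)C(4,1)/C(10,2) = 8/15; then P = 4/9
  2 white: C(6,2)C(4,0)/C(10,2) = 1/3; then P = 5/9
P(white from Bag 2) = 7/15 ≈ 0.4667.

7/15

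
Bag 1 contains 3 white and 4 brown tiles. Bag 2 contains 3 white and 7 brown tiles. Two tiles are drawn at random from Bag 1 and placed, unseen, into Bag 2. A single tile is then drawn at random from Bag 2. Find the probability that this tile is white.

9/28

Condition on how many of the transferred tiles are white (from Bag 1: 3 white of 7; then Bag 2 has 12 total).
  0 white: C(3,0)C(4,2)/C(7,2) = 2/7; then P = 3/12
  1 white: C(3,1)C(4,1)/C(7,2) = 4/7; then P = 4/12
  2 white: C(3,2)C(4,0)/C(7,2) = 1/7; then P = 5/12
P(white from Bag 2) = 9/28 ≈ 0.3214.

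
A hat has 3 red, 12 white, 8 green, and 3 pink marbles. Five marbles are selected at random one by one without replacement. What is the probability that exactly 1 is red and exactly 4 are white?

27/1196

Unordered draws without replacement: count favorable combinations over C(26,5).
Favorable = C(3,1) · C(12,4) · C(8,0) · C(3,0) = 1485; total = C(26,5) = 65780.
P = 1485/65780 = 27/1196 ≈ 0.0226.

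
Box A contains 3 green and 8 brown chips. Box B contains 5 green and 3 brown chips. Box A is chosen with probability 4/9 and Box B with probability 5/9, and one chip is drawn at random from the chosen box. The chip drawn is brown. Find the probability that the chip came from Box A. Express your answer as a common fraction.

256/421

P(brown | Box A) = 8/11; P(brown | Box B) = 3/8.
P(brown) = 4/9·8/11 + 5/9·3/8 = 421/792.
By Bayes' rule, P(Box A | brown) = 32/99 / 421/792 = 256/421 ≈ 0.6081.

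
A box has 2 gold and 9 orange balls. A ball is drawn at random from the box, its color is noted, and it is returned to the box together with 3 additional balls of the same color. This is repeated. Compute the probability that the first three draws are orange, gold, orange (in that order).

Track the composition after each reinforcement of +3.
P = (9/11) · (2/14) · (12/17) = 108/1309 ≈ 0.0825.

108/1309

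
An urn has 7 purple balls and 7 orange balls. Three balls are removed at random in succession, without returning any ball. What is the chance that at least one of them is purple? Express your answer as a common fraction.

Use the complement: P(at least one purple) = 1 − P(no purple).
P(none) = C(7,3)/C(14,3) = 35/364.
So P = 1 − 35/364 = 47/52 ≈ 0.9038.

47/52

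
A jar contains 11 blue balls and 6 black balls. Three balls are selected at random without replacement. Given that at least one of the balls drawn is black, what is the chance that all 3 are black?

P(all 3 black) = C(6,3)/C(17,3) = 1/34; P(at least one black) = 1 − C(11,3)/C(17,3) = 103/136.
Since 'all 3 black' ⊆ 'at least one black', P(all 3 | at least one) = 1/34 / 103/136 = 4/103 ≈ 0.0388.

4/103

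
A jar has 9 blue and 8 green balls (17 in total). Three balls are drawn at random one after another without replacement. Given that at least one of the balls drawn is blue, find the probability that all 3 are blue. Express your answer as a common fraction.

P(all 3 blue) = C(9,3)/C(17,3) = 21/170; P(at least one blue) = 1 − C(8,3)/C(17,3) = 78/85.
Since 'all 3 blue' ⊆ 'at least one blue', P(all 3 | at least one) = 21/170 / 78/85 = 7/52 ≈ 0.1346.

7/52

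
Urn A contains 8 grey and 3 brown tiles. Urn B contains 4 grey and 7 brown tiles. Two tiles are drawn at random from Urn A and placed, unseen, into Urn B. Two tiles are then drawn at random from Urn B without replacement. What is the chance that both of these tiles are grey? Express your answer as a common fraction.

113/715

Condition on how many of the transferred tiles are grey (from Urn A: 8 grey of 11; then Urn B has 13 total).
  0 grey: C(8,0)C(3,2)/C(11,2) = 3/55; then P = C(4,2)/C(13,2) = 1/13
  1 grey: C(8,1)C(3,1)/C(11,2) = 24/55; then P = C(5,2)/C(13,2) = 5/39
  2 grey: C(8,2)C(3,0)/C(11,2) = 28/55; then P = C(6,2)/C(13,2) = 5/26
P(both grey) = 113/715 ≈ 0.1580.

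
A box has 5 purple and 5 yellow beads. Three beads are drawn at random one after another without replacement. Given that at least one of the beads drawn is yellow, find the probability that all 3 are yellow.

P(all 3 yellow) = C(5,3)/C(10,3) = 1/12; P(at least one yellow) = 1 − C(5,3)/C(10,3) = 11/12.
Since 'all 3 yellow' ⊆ 'at least one yellow', P(all 3 | at least one) = 1/12 / 11/12 = 1/11 ≈ 0.0909.

1/11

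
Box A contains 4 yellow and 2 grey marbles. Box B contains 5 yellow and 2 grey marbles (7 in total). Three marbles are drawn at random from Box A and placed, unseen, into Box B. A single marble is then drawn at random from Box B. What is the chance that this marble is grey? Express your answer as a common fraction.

3/10

Condition on how many of the transferred marbles are grey (from Box A: 2 grey of 6; then Box B has 10 total).
  0 grey: C(2,0)C(4,3)/C(6,3) = 1/5; then P = 2/10
  1 grey: C(2,1)C(4,2)/C(6,3) = 3/5; then P = 3/10
  2 grey: C(2,2)C(4,1)/C(6,3) = 1/5; then P = 4/10
P(grey from Box B) = 3/10 ≈ 0.3000.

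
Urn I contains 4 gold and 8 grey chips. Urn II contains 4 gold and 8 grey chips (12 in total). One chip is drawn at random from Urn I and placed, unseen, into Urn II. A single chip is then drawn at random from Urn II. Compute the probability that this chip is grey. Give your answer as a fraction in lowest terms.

Condition on how many of the transferred chips are grey (from Urn I: 8 grey of 12; then Urn II has 13 total).
  0 grey: C(8,0)C(4,1)/C(12,1) = 1/3; then P = 8/13
  1 grey: C(8,1)C(4,0)/C(12,1) = 2/3; then P = 9/13
P(grey from Urn II) = 2/3 ≈ 0.6667.

2/3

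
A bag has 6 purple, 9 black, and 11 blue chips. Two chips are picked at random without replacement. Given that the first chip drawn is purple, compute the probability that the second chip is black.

After removing 1 purple, the bag has 9 black out of 25 remaining.
P(second is black | given) = 9/25 ≈ 0.3600.

9/25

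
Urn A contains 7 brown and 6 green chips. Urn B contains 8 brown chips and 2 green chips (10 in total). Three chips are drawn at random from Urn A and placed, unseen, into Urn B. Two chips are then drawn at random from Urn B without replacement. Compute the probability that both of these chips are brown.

Condition on how many of the transferred chips are brown (from Urn A: 7 brown of 13; then Urn B has 13 total).
  0 brown: C(7,0)C(6,3)/C(13,3) = 10/143; then P = C(8,2)/C(13,2) = 14/39
  1 brown: C(7,1)C(6,2)/C(13,3) = 105/286; then P = C(9,2)/C(13,2) = 6/13
  2 brown: C(7,2)C(6,1)/C(13,3) = 63/143; then P = C(10,2)/C(13,2) = 15/26
  3 brown: C(7,3)C(6,0)/C(13,3) = 35/286; then P = C(11,2)/C(13,2) = 55/78
P(both brown) = 1085/2028 ≈ 0.5350.

1085/2028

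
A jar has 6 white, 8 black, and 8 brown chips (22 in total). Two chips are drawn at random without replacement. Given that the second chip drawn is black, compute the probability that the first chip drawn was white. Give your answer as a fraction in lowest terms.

P(first=white and the second chip drawn is black) = (6/22)·(8/21) = 8/77.
P(the second chip drawn is black) = Σ over first color = 8/77 + 4/33 + 32/231 = 4/11.
By Bayes, P(first=white | the second chip drawn is black) = 8/77 / 4/11 = 2/7 ≈ 0.2857.

2/7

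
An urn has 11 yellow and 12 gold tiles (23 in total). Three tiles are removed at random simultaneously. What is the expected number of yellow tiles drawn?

33/23

By linearity of expectation, E[X] = Σ P(draw i is yellow); by symmetry each draw (even without replacement) has P(yellow) = 11/23.
E[X] = 3 · 11/23 = 33/23 ≈ 1.4348.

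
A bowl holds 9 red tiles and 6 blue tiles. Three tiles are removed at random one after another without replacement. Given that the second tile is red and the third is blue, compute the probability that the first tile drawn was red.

P(first=red and the second tile is red and the third is blue) = (9/15)·(8/14)·(6/13) = 72/455.
P(E) = Σ over first color = 72/455 + 9/91 = 9/35.
By Bayes, P(first=red | E) = 72/455 / 9/35 = 8/13 ≈ 0.6154.

8/13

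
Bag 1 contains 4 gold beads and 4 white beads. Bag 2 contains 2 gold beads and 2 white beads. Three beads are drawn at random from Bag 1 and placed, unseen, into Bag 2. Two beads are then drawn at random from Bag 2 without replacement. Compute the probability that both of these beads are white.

65/294

Condition on how many of the transferred beads are white (from Bag 1: 4 white of 8; then Bag 2 has 7 total).
  0 white: C(4,0)C(4,3)/C(8,3) = 1/14; then P = C(2,2)/C(7,2) = 1/21
  1 white: C(4,1)C(4,2)/C(8,3) = 3/7; then P = C(3,2)/C(7,2) = 1/7
  2 white: C(4,2)C(4,1)/C(8,3) = 3/7; then P = C(4,2)/C(7,2) = 2/7
  3 white: C(4,3)C(4,0)/C(8,3) = 1/14; then P = C(5,2)/C(7,2) = 10/21
P(both white) = 65/294 ≈ 0.2211.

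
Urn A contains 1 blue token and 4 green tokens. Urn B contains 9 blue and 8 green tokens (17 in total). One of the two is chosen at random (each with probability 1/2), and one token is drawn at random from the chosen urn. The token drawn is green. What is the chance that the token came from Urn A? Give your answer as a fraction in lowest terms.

17/27

P(green | Urn A) = 4/5; P(green | Urn B) = 8/17.
P(green) = 1/2·4/5 + 1/2·8/17 = 54/85.
By Bayes' rule, P(Urn A | green) = 2/5 / 54/85 = 17/27 ≈ 0.6296.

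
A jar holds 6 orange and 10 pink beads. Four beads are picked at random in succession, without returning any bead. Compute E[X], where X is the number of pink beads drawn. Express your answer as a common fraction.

By linearity of expectation, E[X] = Σ P(draw i is pink); by symmetry each draw (even without replacement) has P(pink) = 10/16.
E[X] = 4 · 10/16 = 5/2 ≈ 2.5000.

5/2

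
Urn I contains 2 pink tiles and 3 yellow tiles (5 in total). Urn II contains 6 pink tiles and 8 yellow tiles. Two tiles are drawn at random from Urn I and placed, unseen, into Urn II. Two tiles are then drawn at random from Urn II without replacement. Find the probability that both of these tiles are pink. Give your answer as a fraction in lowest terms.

199/1200

Condition on how many of the transferred tiles are pink (from Urn I: 2 pink of 5; then Urn II has 16 total).
  0 pink: C(2,0)C(3,2)/C(5,2) = 3/10; then P = C(6,2)/C(16,2) = 1/8
  1 pink: C(2,1)C(3,1)/C(5,2) = 3/5; then P = C(7,2)/C(16,2) = 7/40
  2 pink: C(2,2)C(3,0)/C(5,2) = 1/10; then P = C(8,2)/C(16,2) = 7/30
P(both pink) = 199/1200 ≈ 0.1658.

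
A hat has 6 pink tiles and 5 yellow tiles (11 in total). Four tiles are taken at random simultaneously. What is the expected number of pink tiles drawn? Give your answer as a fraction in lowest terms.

24/11

By linearity of expectation, E[X] = Σ P(draw i is pink); by symmetry each draw (even without replacement) has P(pink) = 6/11.
E[X] = 4 · 6/11 = 24/11 ≈ 2.1818.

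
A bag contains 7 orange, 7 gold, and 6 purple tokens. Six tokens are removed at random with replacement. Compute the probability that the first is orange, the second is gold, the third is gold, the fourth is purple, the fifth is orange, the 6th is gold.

50421/32000000

Multiply the conditional probability of each draw in order, with replacement (the composition resets each draw).
P = (7/20) · (7/20) · (7/20) · (6/20) · (7/20) · (7/20) = 50421/32000000 ≈ 0.0016.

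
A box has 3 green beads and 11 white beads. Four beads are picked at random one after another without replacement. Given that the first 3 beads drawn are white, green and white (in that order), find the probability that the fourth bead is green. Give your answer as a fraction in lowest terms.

2/11

After removing 1 green, 2 white, the box has 2 green out of 11 remaining.
P(fourth is green | given) = 2/11 ≈ 0.1818.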